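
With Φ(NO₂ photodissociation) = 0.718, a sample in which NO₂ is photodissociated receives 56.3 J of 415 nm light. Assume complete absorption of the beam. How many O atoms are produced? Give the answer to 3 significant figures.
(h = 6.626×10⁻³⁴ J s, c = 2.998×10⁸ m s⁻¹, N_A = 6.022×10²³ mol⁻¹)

Photon energy at 415 nm: hc/λ = (6.626×10⁻³⁴)(2.998×10⁸)/(415×10⁻⁹) = 4.787×10⁻¹⁹ J.
Photons incident: 56.3 / 4.787×10⁻¹⁹ = 1.176×10²⁰, i.e. 1.176×10²⁰/6.022×10²³ = 1.953×10⁻⁴ mol.
Product: Φ × n_abs = 0.718 × 1.953×10⁻⁴ = 1.402×10⁻⁴ mol.
As a count: 1.402×10⁻⁴ × 6.022×10²³ = 8.44×10¹⁹.

8.44×10¹⁹ atoms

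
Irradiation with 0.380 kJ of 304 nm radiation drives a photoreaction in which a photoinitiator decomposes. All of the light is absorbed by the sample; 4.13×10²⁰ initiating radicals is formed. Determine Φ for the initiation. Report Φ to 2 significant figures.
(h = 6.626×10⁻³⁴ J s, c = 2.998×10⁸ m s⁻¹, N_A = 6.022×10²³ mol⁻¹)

Φ = 0.71

Product: 4.13×10²⁰ / 6.022×10²³ = 6.858×10⁻⁴ mol.
Photon energy at 304 nm: hc/λ = (6.626×10⁻³⁴)(2.998×10⁸)/(304×10⁻⁹) = 6.534×10⁻¹⁹ J.
Incident energy: 0.380 kJ = 380 J.
Photons incident: 380 / 6.534×10⁻¹⁹ = 5.816×10²⁰, i.e. 5.816×10²⁰/6.022×10²³ = 9.658×10⁻⁴ mol.
Φ = 6.858×10⁻⁴ mol / 9.658×10⁻⁴ mol photons = 0.71.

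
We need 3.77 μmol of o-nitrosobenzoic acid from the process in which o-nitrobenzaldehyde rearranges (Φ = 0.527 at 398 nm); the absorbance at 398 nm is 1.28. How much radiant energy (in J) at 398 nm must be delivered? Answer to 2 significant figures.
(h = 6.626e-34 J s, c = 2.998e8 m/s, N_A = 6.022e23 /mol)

Product: 3.77 μmol = 3.77e-6 mol.
Photons that must be absorbed: 3.77e-6 / 0.527 = 7.154e-6 mol.
Fraction absorbed: 1 − 10^(−1.28) = 0.9475.
Incident photons needed: 7.154e-6 / 0.9475 = 7.550e-6 mol.
Photon energy: hc/λ = 4.991e-19 J; per mole, 3.006e5 J mol⁻¹.
Energy required: 7.550e-6 × 3.006e5 = 2.3 J.

2.3 J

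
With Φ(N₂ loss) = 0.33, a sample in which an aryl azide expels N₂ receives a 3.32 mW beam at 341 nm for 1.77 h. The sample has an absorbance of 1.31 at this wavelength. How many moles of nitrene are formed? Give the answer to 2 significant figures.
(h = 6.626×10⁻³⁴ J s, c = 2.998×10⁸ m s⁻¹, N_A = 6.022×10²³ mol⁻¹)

1.9×10⁻⁵ mol

Photon energy at 341 nm: hc/λ = (6.626×10⁻³⁴)(2.998×10⁸)/(341×10⁻⁹) = 5.825×10⁻¹⁹ J.
Energy delivered: (3.32 mW)(6372 s) = 21.16 J.
Photons incident: 21.16 / 5.825×10⁻¹⁹ = 3.633×10¹⁹, i.e. 3.633×10¹⁹/6.022×10²³ = 6.033×10⁻⁵ mol.
Fraction absorbed: 1 − 10^(−1.31) = 0.9510.
Photons absorbed: 0.9510 × 6.033×10⁻⁵ = 5.737×10⁻⁵ mol.
Product: Φ × n_abs = 0.33 × 5.737×10⁻⁵ = 1.893×10⁻⁵ mol.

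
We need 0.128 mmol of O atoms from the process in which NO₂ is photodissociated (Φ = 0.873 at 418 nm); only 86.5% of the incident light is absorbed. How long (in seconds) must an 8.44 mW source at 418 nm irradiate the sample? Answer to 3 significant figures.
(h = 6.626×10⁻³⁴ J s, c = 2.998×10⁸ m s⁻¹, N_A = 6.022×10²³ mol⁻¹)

t ≈ 5750 s

Product: 0.128 mmol = 1.28×10⁻⁴ mol.
Photons that must be absorbed: 1.28×10⁻⁴ / 0.873 = 1.466×10⁻⁴ mol.
Incident photons needed: 1.466×10⁻⁴ / 0.865 = 1.695×10⁻⁴ mol.
Photon energy: hc/λ = 4.752×10⁻¹⁹ J; per mole, 2.862×10⁵ J mol⁻¹.
Energy required: 1.695×10⁻⁴ × 2.862×10⁵ = 48.51 J.
Time: 48.51 J / 0.00844 W = 5750 s.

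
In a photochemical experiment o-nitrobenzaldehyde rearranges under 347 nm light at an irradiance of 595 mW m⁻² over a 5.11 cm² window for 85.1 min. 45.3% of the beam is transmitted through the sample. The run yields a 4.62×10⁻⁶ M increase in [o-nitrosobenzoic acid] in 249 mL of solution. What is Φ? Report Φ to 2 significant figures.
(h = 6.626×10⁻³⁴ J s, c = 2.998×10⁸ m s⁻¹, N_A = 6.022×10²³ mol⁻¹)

Φ = 0.47

Product: (4.62×10⁻⁶ M)(0.249 L) = 1.150×10⁻⁶ mol.
Photon energy at 347 nm: hc/λ = (6.626×10⁻³⁴)(2.998×10⁸)/(347×10⁻⁹) = 5.725×10⁻¹⁹ J.
Energy delivered: (595 mW m⁻²)(5.11×10⁻⁴ m²)(5106 s) = 1.552 J.
Photons incident: 1.552 / 5.725×10⁻¹⁹ = 2.711×10¹⁸, i.e. 2.711×10¹⁸/6.022×10²³ = 4.502×10⁻⁶ mol.
Fraction absorbed: 1 − 45.3/100 = 0.5470.
Photons absorbed: 0.5470 × 4.502×10⁻⁶ = 2.463×10⁻⁶ mol.
Φ = 1.150×10⁻⁶ mol / 2.463×10⁻⁶ mol photons = 0.47.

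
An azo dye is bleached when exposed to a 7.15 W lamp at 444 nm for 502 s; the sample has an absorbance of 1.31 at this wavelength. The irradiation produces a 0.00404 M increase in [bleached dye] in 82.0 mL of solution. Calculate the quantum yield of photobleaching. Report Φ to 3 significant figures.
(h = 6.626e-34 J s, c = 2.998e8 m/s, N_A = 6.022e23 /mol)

Product: (0.00404 M)(0.082 L) = 3.313e-4 mol.
Photon energy at 444 nm: hc/λ = (6.626e-34)(2.998e8)/(444e-9) = 4.474e-19 J.
Energy delivered: (7.15 W)(502 s) = 3589 J.
Photons incident: 3589 / 4.474e-19 = 8.022e21, i.e. 8.022e21/6.022e23 = 0.01332 mol.
Fraction absorbed: 1 − 10^(−1.31) = 0.9510.
Photons absorbed: 0.9510 × 0.01332 = 0.01267 mol.
Φ = 3.313e-4 mol / 0.01267 mol photons = 0.0261.

Φ = 0.0261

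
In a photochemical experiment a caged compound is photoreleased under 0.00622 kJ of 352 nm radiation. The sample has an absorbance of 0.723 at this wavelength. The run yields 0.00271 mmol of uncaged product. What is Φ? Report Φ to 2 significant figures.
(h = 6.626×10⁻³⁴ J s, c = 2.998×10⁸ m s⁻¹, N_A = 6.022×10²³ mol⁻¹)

Product: 0.00271 mmol = 2.71×10⁻⁶ mol.
Photon energy at 352 nm: hc/λ = (6.626×10⁻³⁴)(2.998×10⁸)/(352×10⁻⁹) = 5.643×10⁻¹⁹ J.
Incident energy: 0.00622 kJ = 6.22 J.
Photons incident: 6.22 / 5.643×10⁻¹⁹ = 1.102×10¹⁹, i.e. 1.102×10¹⁹/6.022×10²³ = 1.830×10⁻⁵ mol.
Fraction absorbed: 1 − 10^(−0.723) = 0.8108.
Photons absorbed: 0.8108 × 1.830×10⁻⁵ = 1.484×10⁻⁵ mol.
Φ = 2.71×10⁻⁶ mol / 1.484×10⁻⁵ mol photons = 0.18.

Φ = 0.18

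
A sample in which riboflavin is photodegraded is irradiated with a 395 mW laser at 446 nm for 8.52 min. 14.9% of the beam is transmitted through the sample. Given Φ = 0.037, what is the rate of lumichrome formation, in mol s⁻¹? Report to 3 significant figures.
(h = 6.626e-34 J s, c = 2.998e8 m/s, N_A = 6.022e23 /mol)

4.64e-8 mol s⁻¹

Photon energy at 446 nm: hc/λ = (6.626e-34)(2.998e8)/(446e-9) = 4.454e-19 J.
Energy delivered: (395 mW)(511.2 s) = 201.9 J.
Photons incident: 201.9 / 4.454e-19 = 4.533e20, i.e. 4.533e20/6.022e23 = 7.527e-4 mol.
Fraction absorbed: 1 − 14.9/100 = 0.8510.
Photons absorbed: 0.8510 × 7.527e-4 = 6.405e-4 mol.
Product formed: 0.037 × 6.405e-4 = 2.370e-5 mol.
Rate: 2.370e-5 / 511.2 s = 4.64e-8 mol s⁻¹.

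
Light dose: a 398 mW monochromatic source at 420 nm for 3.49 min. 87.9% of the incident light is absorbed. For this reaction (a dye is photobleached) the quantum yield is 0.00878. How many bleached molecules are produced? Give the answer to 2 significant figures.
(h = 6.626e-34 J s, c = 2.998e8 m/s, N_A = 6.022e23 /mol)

Photon energy at 420 nm: hc/λ = (6.626e-34)(2.998e8)/(420e-9) = 4.730e-19 J.
Energy delivered: (398 mW)(209.4 s) = 83.34 J.
Photons incident: 83.34 / 4.730e-19 = 1.762e20, i.e. 1.762e20/6.022e23 = 2.926e-4 mol.
Photons absorbed: 0.879 × 2.926e-4 = 2.572e-4 mol.
Product: Φ × n_abs = 0.00878 × 2.572e-4 = 2.258e-6 mol.
As a count: 2.258e-6 × 6.022e23 = 1.4e18.

1.4e18 bleached molecules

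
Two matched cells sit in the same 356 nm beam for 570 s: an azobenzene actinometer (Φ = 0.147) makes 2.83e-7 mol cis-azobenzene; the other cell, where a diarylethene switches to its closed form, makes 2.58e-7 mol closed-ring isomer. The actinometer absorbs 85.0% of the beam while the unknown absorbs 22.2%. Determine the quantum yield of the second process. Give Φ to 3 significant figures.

Φ = 0.513

Photons absorbed by the actinometer: 2.83e-7 / 0.147 = 1.925e-6 mol.
Incident flux: 1.925e-6 / 0.850 = 2.265e-6 einstein.
Absorbed by unknown: 0.222 × 2.265e-6 = 5.028e-7 mol.
Φ(unknown) = 2.58e-7 / 5.028e-7 = 0.513.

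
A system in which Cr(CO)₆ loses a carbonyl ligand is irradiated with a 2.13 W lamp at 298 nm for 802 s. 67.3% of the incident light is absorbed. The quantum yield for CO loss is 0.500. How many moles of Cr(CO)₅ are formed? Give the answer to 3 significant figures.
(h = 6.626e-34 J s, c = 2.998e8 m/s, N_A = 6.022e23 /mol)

0.00143 mol

Photon energy at 298 nm: hc/λ = (6.626e-34)(2.998e8)/(298e-9) = 6.666e-19 J.
Energy delivered: (2.13 W)(802 s) = 1708 J.
Photons incident: 1708 / 6.666e-19 = 2.562e21, i.e. 2.562e21/6.022e23 = 0.004254 mol.
Photons absorbed: 0.673 × 0.004254 = 0.002863 mol.
Product: Φ × n_abs = 0.500 × 0.002863 = 0.001432 mol.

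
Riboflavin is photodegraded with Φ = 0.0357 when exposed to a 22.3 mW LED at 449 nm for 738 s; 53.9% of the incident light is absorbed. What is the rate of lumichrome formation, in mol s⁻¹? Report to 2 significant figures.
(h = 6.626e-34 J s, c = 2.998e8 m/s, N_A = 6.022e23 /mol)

Photon energy at 449 nm: hc/λ = (6.626e-34)(2.998e8)/(449e-9) = 4.424e-19 J.
Energy delivered: (22.3 mW)(738 s) = 16.46 J.
Photons incident: 16.46 / 4.424e-19 = 3.721e19, i.e. 3.721e19/6.022e23 = 6.179e-5 mol.
Photons absorbed: 0.539 × 6.179e-5 = 3.330e-5 mol.
Product formed: 0.0357 × 3.330e-5 = 1.189e-6 mol.
Rate: 1.189e-6 / 738 s = 1.6e-9 mol s⁻¹.

1.6e-9 mol s⁻¹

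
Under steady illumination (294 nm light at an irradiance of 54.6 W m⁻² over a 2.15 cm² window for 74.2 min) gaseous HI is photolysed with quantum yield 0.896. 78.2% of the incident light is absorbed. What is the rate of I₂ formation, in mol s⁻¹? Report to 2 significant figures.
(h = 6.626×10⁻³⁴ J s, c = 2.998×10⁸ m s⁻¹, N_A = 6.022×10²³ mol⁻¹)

2.0×10⁻⁸ mol s⁻¹

Photon energy at 294 nm: hc/λ = (6.626×10⁻³⁴)(2.998×10⁸)/(294×10⁻⁹) = 6.757×10⁻¹⁹ J.
Energy delivered: (54.6 W m⁻²)(2.15×10⁻⁴ m²)(4452 s) = 52.26 J.
Photons incident: 52.26 / 6.757×10⁻¹⁹ = 7.734×10¹⁹, i.e. 7.734×10¹⁹/6.022×10²³ = 1.284×10⁻⁴ mol.
Photons absorbed: 0.782 × 1.284×10⁻⁴ = 1.004×10⁻⁴ mol.
Product formed: 0.896 × 1.004×10⁻⁴ = 8.996×10⁻⁵ mol.
Rate: 8.996×10⁻⁵ / 4452 s = 2.0×10⁻⁸ mol s⁻¹.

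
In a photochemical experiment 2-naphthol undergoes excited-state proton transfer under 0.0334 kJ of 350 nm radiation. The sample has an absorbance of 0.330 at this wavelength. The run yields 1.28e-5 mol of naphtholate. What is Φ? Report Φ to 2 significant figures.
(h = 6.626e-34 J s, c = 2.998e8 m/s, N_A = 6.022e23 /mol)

Photon energy at 350 nm: hc/λ = (6.626e-34)(2.998e8)/(350e-9) = 5.676e-19 J.
Incident energy: 0.0334 kJ = 33.4 J.
Photons incident: 33.4 / 5.676e-19 = 5.884e19, i.e. 5.884e19/6.022e23 = 9.771e-5 mol.
Fraction absorbed: 1 − 10^(−0.330) = 0.5323.
Photons absorbed: 0.5323 × 9.771e-5 = 5.201e-5 mol.
Φ = 1.28e-5 mol / 5.201e-5 mol photons = 0.25.

Φ = 0.25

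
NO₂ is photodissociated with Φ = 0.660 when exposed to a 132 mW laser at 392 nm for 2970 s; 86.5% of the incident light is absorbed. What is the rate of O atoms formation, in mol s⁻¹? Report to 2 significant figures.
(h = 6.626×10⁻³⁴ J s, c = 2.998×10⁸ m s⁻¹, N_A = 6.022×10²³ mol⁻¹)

2.5×10⁻⁷ mol s⁻¹

Photon energy at 392 nm: hc/λ = (6.626×10⁻³⁴)(2.998×10⁸)/(392×10⁻⁹) = 5.068×10⁻¹⁹ J.
Energy delivered: (132 mW)(2970 s) = 392.0 J.
Photons incident: 392.0 / 5.068×10⁻¹⁹ = 7.735×10²⁰, i.e. 7.735×10²⁰/6.022×10²³ = 0.001284 mol.
Photons absorbed: 0.865 × 0.001284 = 0.001111 mol.
Product formed: 0.660 × 0.001111 = 7.333×10⁻⁴ mol.
Rate: 7.333×10⁻⁴ / 2970 s = 2.5×10⁻⁷ mol s⁻¹.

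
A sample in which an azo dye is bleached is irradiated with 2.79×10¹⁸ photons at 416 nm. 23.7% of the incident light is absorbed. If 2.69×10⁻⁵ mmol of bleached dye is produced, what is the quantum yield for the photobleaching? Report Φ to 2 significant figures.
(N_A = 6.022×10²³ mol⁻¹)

Product: 2.69×10⁻⁵ mmol = 2.69×10⁻⁸ mol.
Moles of photons: 2.79×10¹⁸ / 6.022×10²³ = 4.633×10⁻⁶ mol.
Photons absorbed: 0.237 × 4.633×10⁻⁶ = 1.098×10⁻⁶ mol.
Φ = 2.69×10⁻⁸ mol / 1.098×10⁻⁶ mol photons = 0.024.

Φ = 0.024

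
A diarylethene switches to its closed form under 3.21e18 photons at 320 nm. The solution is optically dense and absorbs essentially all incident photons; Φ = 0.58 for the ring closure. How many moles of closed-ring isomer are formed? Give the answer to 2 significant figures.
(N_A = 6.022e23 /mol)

3.1e-6 mol

Moles of photons: 3.21e18 / 6.022e23 = 5.330e-6 mol.
Product: Φ × n_abs = 0.58 × 5.330e-6 = 3.091e-6 mol.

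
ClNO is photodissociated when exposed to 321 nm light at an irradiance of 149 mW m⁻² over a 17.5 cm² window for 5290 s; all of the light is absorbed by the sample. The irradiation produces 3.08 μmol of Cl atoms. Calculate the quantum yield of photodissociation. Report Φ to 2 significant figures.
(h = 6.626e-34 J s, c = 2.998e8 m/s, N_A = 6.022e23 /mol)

Φ = 0.83

Product: 3.08 μmol = 3.08e-6 mol.
Photon energy at 321 nm: hc/λ = (6.626e-34)(2.998e8)/(321e-9) = 6.188e-19 J.
Energy delivered: (149 mW m⁻²)(17.5e-4 m²)(5290 s) = 1.379 J.
Photons incident: 1.379 / 6.188e-19 = 2.229e18, i.e. 2.229e18/6.022e23 = 3.701e-6 mol.
Φ = 3.08e-6 mol / 3.701e-6 mol photons = 0.83.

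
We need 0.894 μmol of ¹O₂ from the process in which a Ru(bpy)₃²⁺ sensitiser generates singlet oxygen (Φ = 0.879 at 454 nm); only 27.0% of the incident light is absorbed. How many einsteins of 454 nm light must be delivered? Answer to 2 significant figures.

Product: 0.894 μmol = 8.94e-7 mol.
Photons that must be absorbed: 8.94e-7 / 0.879 = 1.017e-6 mol.
Incident photons needed: 1.017e-6 / 0.270 = 3.767e-6 mol.

3.8e-6 einstein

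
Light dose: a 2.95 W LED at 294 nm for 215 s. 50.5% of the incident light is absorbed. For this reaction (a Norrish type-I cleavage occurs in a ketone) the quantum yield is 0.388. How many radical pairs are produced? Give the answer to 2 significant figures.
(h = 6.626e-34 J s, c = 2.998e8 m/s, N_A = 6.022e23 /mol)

Photon energy at 294 nm: hc/λ = (6.626e-34)(2.998e8)/(294e-9) = 6.757e-19 J.
Energy delivered: (2.95 W)(215 s) = 634.3 J.
Photons incident: 634.3 / 6.757e-19 = 9.387e20, i.e. 9.387e20/6.022e23 = 0.001559 mol.
Photons absorbed: 0.505 × 0.001559 = 7.873e-4 mol.
Product: Φ × n_abs = 0.388 × 7.873e-4 = 3.055e-4 mol.
As a count: 3.055e-4 × 6.022e23 = 1.8e20.

1.8e20 radical pairs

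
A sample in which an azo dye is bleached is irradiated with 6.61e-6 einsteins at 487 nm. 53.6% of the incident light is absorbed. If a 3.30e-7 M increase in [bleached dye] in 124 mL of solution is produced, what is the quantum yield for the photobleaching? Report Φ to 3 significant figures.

Φ = 0.0115

Product: (3.30e-7 M)(0.124 L) = 4.092e-8 mol.
Photons absorbed: 0.536 × 6.61e-6 = 3.543e-6 mol.
Φ = 4.092e-8 mol / 3.543e-6 mol photons = 0.0115.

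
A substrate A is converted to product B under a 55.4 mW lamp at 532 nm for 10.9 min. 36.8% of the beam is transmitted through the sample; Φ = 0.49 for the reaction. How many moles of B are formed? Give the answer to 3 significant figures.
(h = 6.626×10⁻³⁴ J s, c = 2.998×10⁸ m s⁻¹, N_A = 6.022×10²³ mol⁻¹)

Photon energy at 532 nm: hc/λ = (6.626×10⁻³⁴)(2.998×10⁸)/(532×10⁻⁹) = 3.734×10⁻¹⁹ J.
Energy delivered: (55.4 mW)(654 s) = 36.23 J.
Photons incident: 36.23 / 3.734×10⁻¹⁹ = 9.703×10¹⁹, i.e. 9.703×10¹⁹/6.022×10²³ = 1.611×10⁻⁴ mol.
Fraction absorbed: 1 − 36.8/100 = 0.6320.
Photons absorbed: 0.6320 × 1.611×10⁻⁴ = 1.018×10⁻⁴ mol.
Product: Φ × n_abs = 0.49 × 1.018×10⁻⁴ = 4.988×10⁻⁵ mol.

4.99×10⁻⁵ mol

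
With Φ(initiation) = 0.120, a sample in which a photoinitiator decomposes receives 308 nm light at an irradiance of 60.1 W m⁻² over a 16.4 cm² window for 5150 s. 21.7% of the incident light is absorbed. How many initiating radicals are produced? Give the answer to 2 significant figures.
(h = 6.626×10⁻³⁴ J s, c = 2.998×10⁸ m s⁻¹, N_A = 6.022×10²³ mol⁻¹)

Photon energy at 308 nm: hc/λ = (6.626×10⁻³⁴)(2.998×10⁸)/(308×10⁻⁹) = 6.450×10⁻¹⁹ J.
Energy delivered: (60.1 W m⁻²)(16.4×10⁻⁴ m²)(5150 s) = 507.6 J.
Photons incident: 507.6 / 6.450×10⁻¹⁹ = 7.870×10²⁰, i.e. 7.870×10²⁰/6.022×10²³ = 0.001307 mol.
Photons absorbed: 0.217 × 0.001307 = 2.836×10⁻⁴ mol.
Product: Φ × n_abs = 0.120 × 2.836×10⁻⁴ = 3.403×10⁻⁵ mol.
As a count: 3.403×10⁻⁵ × 6.022×10²³ = 2.0×10¹⁹.

2.0×10¹⁹ initiating radicals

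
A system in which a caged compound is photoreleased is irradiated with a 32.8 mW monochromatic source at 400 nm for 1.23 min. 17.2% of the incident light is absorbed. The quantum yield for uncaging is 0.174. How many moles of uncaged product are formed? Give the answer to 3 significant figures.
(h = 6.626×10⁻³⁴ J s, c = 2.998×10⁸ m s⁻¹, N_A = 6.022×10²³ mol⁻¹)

2.42×10⁻⁷ mol

Photon energy at 400 nm: hc/λ = (6.626×10⁻³⁴)(2.998×10⁸)/(400×10⁻⁹) = 4.966×10⁻¹⁹ J.
Energy delivered: (32.8 mW)(73.8 s) = 2.421 J.
Photons incident: 2.421 / 4.966×10⁻¹⁹ = 4.875×10¹⁸, i.e. 4.875×10¹⁸/6.022×10²³ = 8.095×10⁻⁶ mol.
Photons absorbed: 0.172 × 8.095×10⁻⁶ = 1.392×10⁻⁶ mol.
Product: Φ × n_abs = 0.174 × 1.392×10⁻⁶ = 2.422×10⁻⁷ mol.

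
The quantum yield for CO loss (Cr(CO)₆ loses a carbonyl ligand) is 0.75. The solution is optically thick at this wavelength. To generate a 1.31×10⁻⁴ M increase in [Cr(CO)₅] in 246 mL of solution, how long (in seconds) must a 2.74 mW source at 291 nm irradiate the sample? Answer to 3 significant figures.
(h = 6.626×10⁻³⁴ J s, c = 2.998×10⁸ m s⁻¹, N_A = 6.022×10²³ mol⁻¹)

Product: (1.31×10⁻⁴ M)(0.246 L) = 3.223×10⁻⁵ mol.
Photons that must be absorbed: 3.223×10⁻⁵ / 0.75 = 4.297×10⁻⁵ mol.
Photon energy: hc/λ = 6.826×10⁻¹⁹ J; per mole, 4.111×10⁵ J mol⁻¹.
Energy required: 4.297×10⁻⁵ × 4.111×10⁵ = 17.66 J.
Time: 17.66 J / 0.00274 W = 6450 s.

t ≈ 6450 s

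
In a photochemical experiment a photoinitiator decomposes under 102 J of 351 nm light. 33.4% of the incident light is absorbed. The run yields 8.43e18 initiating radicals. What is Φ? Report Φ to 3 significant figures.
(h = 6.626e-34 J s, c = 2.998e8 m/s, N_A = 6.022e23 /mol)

Product: 8.43e18 / 6.022e23 = 1.400e-5 mol.
Photon energy at 351 nm: hc/λ = (6.626e-34)(2.998e8)/(351e-9) = 5.659e-19 J.
Photons incident: 102 / 5.659e-19 = 1.802e20, i.e. 1.802e20/6.022e23 = 2.992e-4 mol.
Photons absorbed: 0.334 × 2.992e-4 = 9.993e-5 mol.
Φ = 1.400e-5 mol / 9.993e-5 mol photons = 0.140.

Φ = 0.140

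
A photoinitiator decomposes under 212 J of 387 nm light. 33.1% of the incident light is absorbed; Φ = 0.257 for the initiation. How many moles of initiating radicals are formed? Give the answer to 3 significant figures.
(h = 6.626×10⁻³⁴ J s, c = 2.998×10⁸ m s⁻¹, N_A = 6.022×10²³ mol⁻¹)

Photon energy at 387 nm: hc/λ = (6.626×10⁻³⁴)(2.998×10⁸)/(387×10⁻⁹) = 5.133×10⁻¹⁹ J.
Photons incident: 212 / 5.133×10⁻¹⁹ = 4.130×10²⁰, i.e. 4.130×10²⁰/6.022×10²³ = 6.858×10⁻⁴ mol.
Photons absorbed: 0.331 × 6.858×10⁻⁴ = 2.270×10⁻⁴ mol.
Product: Φ × n_abs = 0.257 × 2.270×10⁻⁴ = 5.834×10⁻⁵ mol.

5.83×10⁻⁵ mol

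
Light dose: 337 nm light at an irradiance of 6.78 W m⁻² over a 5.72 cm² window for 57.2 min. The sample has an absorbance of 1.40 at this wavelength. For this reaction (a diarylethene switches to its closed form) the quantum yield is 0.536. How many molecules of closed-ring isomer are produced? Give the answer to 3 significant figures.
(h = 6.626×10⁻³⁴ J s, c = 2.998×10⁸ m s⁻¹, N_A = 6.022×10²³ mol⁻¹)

1.16×10¹⁹ molecules

Photon energy at 337 nm: hc/λ = (6.626×10⁻³⁴)(2.998×10⁸)/(337×10⁻⁹) = 5.895×10⁻¹⁹ J.
Energy delivered: (6.78 W m⁻²)(5.72×10⁻⁴ m²)(3432 s) = 13.31 J.
Photons incident: 13.31 / 5.895×10⁻¹⁹ = 2.258×10¹⁹, i.e. 2.258×10¹⁹/6.022×10²³ = 3.750×10⁻⁵ mol.
Fraction absorbed: 1 − 10^(−1.40) = 0.9602.
Photons absorbed: 0.9602 × 3.750×10⁻⁵ = 3.601×10⁻⁵ mol.
Product: Φ × n_abs = 0.536 × 3.601×10⁻⁵ = 1.930×10⁻⁵ mol.
As a count: 1.930×10⁻⁵ × 6.022×10²³ = 1.16×10¹⁹.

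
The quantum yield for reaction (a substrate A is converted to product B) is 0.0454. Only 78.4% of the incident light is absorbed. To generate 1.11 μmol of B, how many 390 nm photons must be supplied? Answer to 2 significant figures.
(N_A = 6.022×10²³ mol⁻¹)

1.9×10¹⁹ photons

Product: 1.11 μmol = 1.11×10⁻⁶ mol.
Photons that must be absorbed: 1.11×10⁻⁶ / 0.0454 = 2.445×10⁻⁵ mol.
Incident photons needed: 2.445×10⁻⁵ / 0.784 = 3.119×10⁻⁵ mol.
Photon count: 3.119×10⁻⁵ × 6.022×10²³ = 1.9×10¹⁹.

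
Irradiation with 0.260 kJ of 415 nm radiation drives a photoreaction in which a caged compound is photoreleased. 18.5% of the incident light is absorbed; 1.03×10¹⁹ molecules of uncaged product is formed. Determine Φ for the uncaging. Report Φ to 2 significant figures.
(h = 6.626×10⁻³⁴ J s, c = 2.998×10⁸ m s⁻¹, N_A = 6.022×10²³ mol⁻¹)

Φ = 0.10

Product: 1.03×10¹⁹ / 6.022×10²³ = 1.710×10⁻⁵ mol.
Photon energy at 415 nm: hc/λ = (6.626×10⁻³⁴)(2.998×10⁸)/(415×10⁻⁹) = 4.787×10⁻¹⁹ J.
Incident energy: 0.260 kJ = 260 J.
Photons incident: 260 / 4.787×10⁻¹⁹ = 5.431×10²⁰, i.e. 5.431×10²⁰/6.022×10²³ = 9.019×10⁻⁴ mol.
Photons absorbed: 0.185 × 9.019×10⁻⁴ = 1.669×10⁻⁴ mol.
Φ = 1.710×10⁻⁵ mol / 1.669×10⁻⁴ mol photons = 0.10.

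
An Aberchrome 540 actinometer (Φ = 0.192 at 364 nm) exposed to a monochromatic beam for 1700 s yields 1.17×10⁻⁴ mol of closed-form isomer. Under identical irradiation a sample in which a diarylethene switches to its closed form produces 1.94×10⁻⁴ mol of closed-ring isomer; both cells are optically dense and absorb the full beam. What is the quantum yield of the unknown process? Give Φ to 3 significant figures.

Photons absorbed by the actinometer: 1.17×10⁻⁴ / 0.192 = 6.094×10⁻⁴ mol.
Φ(unknown) = 1.94×10⁻⁴ / 6.094×10⁻⁴ = 0.318.

Φ = 0.318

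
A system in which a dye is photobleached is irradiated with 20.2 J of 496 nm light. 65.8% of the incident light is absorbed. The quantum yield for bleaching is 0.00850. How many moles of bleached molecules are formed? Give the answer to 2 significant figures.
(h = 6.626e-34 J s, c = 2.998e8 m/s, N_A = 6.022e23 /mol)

Photon energy at 496 nm: hc/λ = (6.626e-34)(2.998e8)/(496e-9) = 4.005e-19 J.
Photons incident: 20.2 / 4.005e-19 = 5.044e19, i.e. 5.044e19/6.022e23 = 8.376e-5 mol.
Photons absorbed: 0.658 × 8.376e-5 = 5.511e-5 mol.
Product: Φ × n_abs = 0.00850 × 5.511e-5 = 4.684e-7 mol.

4.7e-7 mol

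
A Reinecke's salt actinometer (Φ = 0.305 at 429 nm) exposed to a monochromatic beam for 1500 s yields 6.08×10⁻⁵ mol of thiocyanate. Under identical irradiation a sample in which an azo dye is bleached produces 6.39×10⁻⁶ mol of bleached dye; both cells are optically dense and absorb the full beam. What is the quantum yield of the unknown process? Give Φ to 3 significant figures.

Photons absorbed by the actinometer: 6.08×10⁻⁵ / 0.305 = 1.993×10⁻⁴ mol.
Φ(unknown) = 6.39×10⁻⁶ / 1.993×10⁻⁴ = 0.0321.

Φ = 0.0321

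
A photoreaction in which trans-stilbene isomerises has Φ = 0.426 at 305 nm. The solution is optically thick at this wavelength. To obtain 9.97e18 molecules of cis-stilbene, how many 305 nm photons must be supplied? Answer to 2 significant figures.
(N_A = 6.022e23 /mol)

2.3e19 photons

Product: 9.97e18 / 6.022e23 = 1.656e-5 mol.
Photons that must be absorbed: 1.656e-5 / 0.426 = 3.887e-5 mol.
Photon count: 3.887e-5 × 6.022e23 = 2.3e19.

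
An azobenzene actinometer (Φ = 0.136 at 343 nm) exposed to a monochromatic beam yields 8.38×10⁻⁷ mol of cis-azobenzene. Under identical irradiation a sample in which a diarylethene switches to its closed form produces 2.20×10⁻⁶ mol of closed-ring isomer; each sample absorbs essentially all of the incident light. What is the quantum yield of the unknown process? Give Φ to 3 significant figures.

Photons absorbed by the actinometer: 8.38×10⁻⁷ / 0.136 = 6.162×10⁻⁶ mol.
Φ(unknown) = 2.20×10⁻⁶ / 6.162×10⁻⁶ = 0.357.

Φ = 0.357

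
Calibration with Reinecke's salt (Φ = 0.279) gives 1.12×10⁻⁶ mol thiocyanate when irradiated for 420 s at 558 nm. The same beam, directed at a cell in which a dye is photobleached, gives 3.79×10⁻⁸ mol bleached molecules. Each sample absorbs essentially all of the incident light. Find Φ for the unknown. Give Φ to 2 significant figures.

Φ = 0.0094

Photons absorbed by the actinometer: 1.12×10⁻⁶ / 0.279 = 4.014×10⁻⁶ mol.
Φ(unknown) = 3.79×10⁻⁸ / 4.014×10⁻⁶ = 0.0094.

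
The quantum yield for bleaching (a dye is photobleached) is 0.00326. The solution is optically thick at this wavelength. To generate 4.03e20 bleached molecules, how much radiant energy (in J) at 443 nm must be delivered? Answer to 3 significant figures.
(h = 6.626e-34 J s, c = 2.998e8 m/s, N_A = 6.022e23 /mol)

Product: 4.03e20 / 6.022e23 = 6.692e-4 mol.
Photons that must be absorbed: 6.692e-4 / 0.00326 = 0.2053 mol.
Photon energy: hc/λ = 4.484e-19 J; per mole, 2.700e5 J mol⁻¹.
Energy required: 0.2053 × 2.700e5 = 5.54e4 J.

5.54e4 J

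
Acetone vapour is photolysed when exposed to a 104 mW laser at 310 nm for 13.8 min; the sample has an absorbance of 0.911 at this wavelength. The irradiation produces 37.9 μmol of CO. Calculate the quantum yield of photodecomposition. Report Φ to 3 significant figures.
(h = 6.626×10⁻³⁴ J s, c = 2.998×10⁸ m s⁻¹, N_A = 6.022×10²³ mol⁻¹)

Product: 37.9 μmol = 3.79×10⁻⁵ mol.
Photon energy at 310 nm: hc/λ = (6.626×10⁻³⁴)(2.998×10⁸)/(310×10⁻⁹) = 6.408×10⁻¹⁹ J.
Energy delivered: (104 mW)(828 s) = 86.11 J.
Photons incident: 86.11 / 6.408×10⁻¹⁹ = 1.344×10²⁰, i.e. 1.344×10²⁰/6.022×10²³ = 2.232×10⁻⁴ mol.
Fraction absorbed: 1 − 10^(−0.911) = 0.8773.
Photons absorbed: 0.8773 × 2.232×10⁻⁴ = 1.958×10⁻⁴ mol.
Φ = 3.79×10⁻⁵ mol / 1.958×10⁻⁴ mol photons = 0.194.

Φ = 0.194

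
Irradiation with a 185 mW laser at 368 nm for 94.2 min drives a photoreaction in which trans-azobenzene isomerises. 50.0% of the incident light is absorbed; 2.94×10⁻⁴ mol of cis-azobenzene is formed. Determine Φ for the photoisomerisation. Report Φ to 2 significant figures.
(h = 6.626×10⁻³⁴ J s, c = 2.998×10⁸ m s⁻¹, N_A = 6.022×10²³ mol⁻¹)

Φ = 0.18

Photon energy at 368 nm: hc/λ = (6.626×10⁻³⁴)(2.998×10⁸)/(368×10⁻⁹) = 5.398×10⁻¹⁹ J.
Energy delivered: (185 mW)(5652 s) = 1046 J.
Photons incident: 1046 / 5.398×10⁻¹⁹ = 1.938×10²¹, i.e. 1.938×10²¹/6.022×10²³ = 0.003218 mol.
Photons absorbed: 0.500 × 0.003218 = 0.001609 mol.
Φ = 2.94×10⁻⁴ mol / 0.001609 mol photons = 0.18.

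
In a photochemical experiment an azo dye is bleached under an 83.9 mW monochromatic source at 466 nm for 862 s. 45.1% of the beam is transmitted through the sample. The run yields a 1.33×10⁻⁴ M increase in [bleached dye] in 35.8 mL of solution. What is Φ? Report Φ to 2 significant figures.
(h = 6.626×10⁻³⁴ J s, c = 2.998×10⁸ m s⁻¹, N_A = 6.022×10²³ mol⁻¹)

Product: (1.33×10⁻⁴ M)(0.0358 L) = 4.761×10⁻⁶ mol.
Photon energy at 466 nm: hc/λ = (6.626×10⁻³⁴)(2.998×10⁸)/(466×10⁻⁹) = 4.263×10⁻¹⁹ J.
Energy delivered: (83.9 mW)(862 s) = 72.32 J.
Photons incident: 72.32 / 4.263×10⁻¹⁹ = 1.696×10²⁰, i.e. 1.696×10²⁰/6.022×10²³ = 2.816×10⁻⁴ mol.
Fraction absorbed: 1 − 45.1/100 = 0.5490.
Photons absorbed: 0.5490 × 2.816×10⁻⁴ = 1.546×10⁻⁴ mol.
Φ = 4.761×10⁻⁶ mol / 1.546×10⁻⁴ mol photons = 0.031.

Φ = 0.031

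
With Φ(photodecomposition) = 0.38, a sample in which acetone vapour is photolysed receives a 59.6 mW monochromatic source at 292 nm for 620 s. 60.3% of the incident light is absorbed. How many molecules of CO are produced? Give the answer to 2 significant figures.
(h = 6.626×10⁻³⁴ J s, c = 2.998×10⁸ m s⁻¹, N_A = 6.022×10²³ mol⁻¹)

Photon energy at 292 nm: hc/λ = (6.626×10⁻³⁴)(2.998×10⁸)/(292×10⁻⁹) = 6.803×10⁻¹⁹ J.
Energy delivered: (59.6 mW)(620 s) = 36.95 J.
Photons incident: 36.95 / 6.803×10⁻¹⁹ = 5.431×10¹⁹, i.e. 5.431×10¹⁹/6.022×10²³ = 9.019×10⁻⁵ mol.
Photons absorbed: 0.603 × 9.019×10⁻⁵ = 5.438×10⁻⁵ mol.
Product: Φ × n_abs = 0.38 × 5.438×10⁻⁵ = 2.066×10⁻⁵ mol.
As a count: 2.066×10⁻⁵ × 6.022×10²³ = 1.2×10¹⁹.

1.2×10¹⁹ molecules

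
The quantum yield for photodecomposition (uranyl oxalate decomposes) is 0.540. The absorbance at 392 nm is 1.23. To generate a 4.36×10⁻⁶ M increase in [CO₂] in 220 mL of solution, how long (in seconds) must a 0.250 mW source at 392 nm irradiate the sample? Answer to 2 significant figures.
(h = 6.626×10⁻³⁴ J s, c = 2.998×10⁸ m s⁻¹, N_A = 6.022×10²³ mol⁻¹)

Product: (4.36×10⁻⁶ M)(0.22 L) = 9.592×10⁻⁷ mol.
Photons that must be absorbed: 9.592×10⁻⁷ / 0.540 = 1.776×10⁻⁶ mol.
Fraction absorbed: 1 − 10^(−1.23) = 0.9411.
Incident photons needed: 1.776×10⁻⁶ / 0.9411 = 1.887×10⁻⁶ mol.
Photon energy: hc/λ = 5.068×10⁻¹⁹ J; per mole, 3.052×10⁵ J mol⁻¹.
Energy required: 1.887×10⁻⁶ × 3.052×10⁵ = 0.5759 J.
Time: 0.5759 J / 0.00025 W = 2300 s.

t ≈ 2300 s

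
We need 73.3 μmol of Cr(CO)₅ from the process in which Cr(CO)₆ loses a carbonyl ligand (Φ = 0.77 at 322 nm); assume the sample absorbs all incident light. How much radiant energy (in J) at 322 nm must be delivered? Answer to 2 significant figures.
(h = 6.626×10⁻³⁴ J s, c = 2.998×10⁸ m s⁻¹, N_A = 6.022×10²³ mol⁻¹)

Product: 73.3 μmol = 7.33×10⁻⁵ mol.
Photons that must be absorbed: 7.33×10⁻⁵ / 0.77 = 9.519×10⁻⁵ mol.
Photon energy: hc/λ = 6.169×10⁻¹⁹ J; per mole, 3.715×10⁵ J mol⁻¹.
Energy required: 9.519×10⁻⁵ × 3.715×10⁵ = 35 J.

35 J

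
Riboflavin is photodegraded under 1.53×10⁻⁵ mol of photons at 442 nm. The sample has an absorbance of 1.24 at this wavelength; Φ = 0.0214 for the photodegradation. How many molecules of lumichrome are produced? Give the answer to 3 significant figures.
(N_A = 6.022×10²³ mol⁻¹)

1.86×10¹⁷ molecules

Fraction absorbed: 1 − 10^(−1.24) = 0.9425.
Photons absorbed: 0.9425 × 1.53×10⁻⁵ = 1.442×10⁻⁵ mol.
Product: Φ × n_abs = 0.0214 × 1.442×10⁻⁵ = 3.086×10⁻⁷ mol.
As a count: 3.086×10⁻⁷ × 6.022×10²³ = 1.86×10¹⁷.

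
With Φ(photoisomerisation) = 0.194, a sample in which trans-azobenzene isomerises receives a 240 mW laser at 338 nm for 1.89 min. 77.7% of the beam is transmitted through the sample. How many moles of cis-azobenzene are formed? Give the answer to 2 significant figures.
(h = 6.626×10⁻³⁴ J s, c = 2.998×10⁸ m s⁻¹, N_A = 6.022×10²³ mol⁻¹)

Photon energy at 338 nm: hc/λ = (6.626×10⁻³⁴)(2.998×10⁸)/(338×10⁻⁹) = 5.877×10⁻¹⁹ J.
Energy delivered: (240 mW)(113.4 s) = 27.22 J.
Photons incident: 27.22 / 5.877×10⁻¹⁹ = 4.632×10¹⁹, i.e. 4.632×10¹⁹/6.022×10²³ = 7.692×10⁻⁵ mol.
Fraction absorbed: 1 − 77.7/100 = 0.2230.
Photons absorbed: 0.2230 × 7.692×10⁻⁵ = 1.715×10⁻⁵ mol.
Product: Φ × n_abs = 0.194 × 1.715×10⁻⁵ = 3.327×10⁻⁶ mol.

3.3×10⁻⁶ mol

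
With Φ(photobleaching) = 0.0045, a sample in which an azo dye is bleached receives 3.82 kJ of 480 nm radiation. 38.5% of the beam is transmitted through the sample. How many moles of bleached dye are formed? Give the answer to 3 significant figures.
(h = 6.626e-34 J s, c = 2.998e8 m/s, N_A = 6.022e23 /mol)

Photon energy at 480 nm: hc/λ = (6.626e-34)(2.998e8)/(480e-9) = 4.138e-19 J.
Incident energy: 3.82 kJ = 3820 J.
Photons incident: 3820 / 4.138e-19 = 9.232e21, i.e. 9.232e21/6.022e23 = 0.01533 mol.
Fraction absorbed: 1 − 38.5/100 = 0.6150.
Photons absorbed: 0.6150 × 0.01533 = 0.009428 mol.
Product: Φ × n_abs = 0.0045 × 0.009428 = 4.243e-5 mol.

4.24e-5 mol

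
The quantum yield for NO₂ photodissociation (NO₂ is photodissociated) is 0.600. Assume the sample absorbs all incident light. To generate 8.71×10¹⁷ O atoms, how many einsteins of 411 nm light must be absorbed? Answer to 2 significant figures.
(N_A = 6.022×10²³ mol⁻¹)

2.4×10⁻⁶ einstein

Product: 8.71×10¹⁷ / 6.022×10²³ = 1.446×10⁻⁶ mol.
Photons that must be absorbed: 1.446×10⁻⁶ / 0.600 = 2.410×10⁻⁶ mol.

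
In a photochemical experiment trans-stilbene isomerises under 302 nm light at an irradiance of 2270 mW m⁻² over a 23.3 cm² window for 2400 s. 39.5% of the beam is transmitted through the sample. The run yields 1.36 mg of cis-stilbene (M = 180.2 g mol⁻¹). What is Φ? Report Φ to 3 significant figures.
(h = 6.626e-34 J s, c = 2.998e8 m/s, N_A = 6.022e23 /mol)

Φ = 0.389

Product: 1.36 mg / 180.2 g mol⁻¹ = 7.547e-6 mol.
Photon energy at 302 nm: hc/λ = (6.626e-34)(2.998e8)/(302e-9) = 6.578e-19 J.
Energy delivered: (2270 mW m⁻²)(23.3e-4 m²)(2400 s) = 12.69 J.
Photons incident: 12.69 / 6.578e-19 = 1.929e19, i.e. 1.929e19/6.022e23 = 3.203e-5 mol.
Fraction absorbed: 1 − 39.5/100 = 0.6050.
Photons absorbed: 0.6050 × 3.203e-5 = 1.938e-5 mol.
Φ = 7.547e-6 mol / 1.938e-5 mol photons = 0.389.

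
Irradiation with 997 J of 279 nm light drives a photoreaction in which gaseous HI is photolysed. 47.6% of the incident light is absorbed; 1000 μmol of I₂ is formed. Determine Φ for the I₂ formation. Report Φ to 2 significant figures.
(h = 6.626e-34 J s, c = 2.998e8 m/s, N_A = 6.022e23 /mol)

Φ = 0.90

Product: 1000 μmol = 0.00100 mol.
Photon energy at 279 nm: hc/λ = (6.626e-34)(2.998e8)/(279e-9) = 7.120e-19 J.
Photons incident: 997 / 7.120e-19 = 1.400e21, i.e. 1.400e21/6.022e23 = 0.002325 mol.
Photons absorbed: 0.476 × 0.002325 = 0.001107 mol.
Φ = 0.00100 mol / 0.001107 mol photons = 0.90.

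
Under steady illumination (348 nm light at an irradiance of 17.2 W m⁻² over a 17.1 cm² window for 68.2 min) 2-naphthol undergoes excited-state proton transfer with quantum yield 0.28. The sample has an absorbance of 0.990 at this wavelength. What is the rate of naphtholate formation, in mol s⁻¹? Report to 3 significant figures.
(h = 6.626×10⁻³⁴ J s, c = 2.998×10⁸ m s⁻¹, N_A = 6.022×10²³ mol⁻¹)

Photon energy at 348 nm: hc/λ = (6.626×10⁻³⁴)(2.998×10⁸)/(348×10⁻⁹) = 5.708×10⁻¹⁹ J.
Energy delivered: (17.2 W m⁻²)(17.1×10⁻⁴ m²)(4092 s) = 120.4 J.
Photons incident: 120.4 / 5.708×10⁻¹⁹ = 2.109×10²⁰, i.e. 2.109×10²⁰/6.022×10²³ = 3.502×10⁻⁴ mol.
Fraction absorbed: 1 − 10^(−0.990) = 0.8977.
Photons absorbed: 0.8977 × 3.502×10⁻⁴ = 3.144×10⁻⁴ mol.
Product formed: 0.28 × 3.144×10⁻⁴ = 8.803×10⁻⁵ mol.
Rate: 8.803×10⁻⁵ / 4092 s = 2.15×10⁻⁸ mol s⁻¹.

2.15×10⁻⁸ mol s⁻¹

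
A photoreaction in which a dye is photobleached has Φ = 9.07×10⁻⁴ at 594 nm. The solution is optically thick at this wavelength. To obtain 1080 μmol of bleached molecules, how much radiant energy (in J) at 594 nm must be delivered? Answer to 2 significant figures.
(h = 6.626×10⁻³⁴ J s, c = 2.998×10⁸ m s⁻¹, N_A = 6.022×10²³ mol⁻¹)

2.4×10⁵ J

Product: 1080 μmol = 0.00108 mol.
Photons that must be absorbed: 0.00108 / 9.07×10⁻⁴ = 1.191 mol.
Photon energy: hc/λ = 3.344×10⁻¹⁹ J; per mole, 2.014×10⁵ J mol⁻¹.
Energy required: 1.191 × 2.014×10⁵ = 2.4×10⁵ J.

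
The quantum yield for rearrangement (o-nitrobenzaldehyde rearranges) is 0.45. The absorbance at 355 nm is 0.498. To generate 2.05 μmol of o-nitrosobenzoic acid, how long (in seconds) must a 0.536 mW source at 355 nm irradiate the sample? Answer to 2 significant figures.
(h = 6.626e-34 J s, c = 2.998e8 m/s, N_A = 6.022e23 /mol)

Product: 2.05 μmol = 2.05e-6 mol.
Photons that must be absorbed: 2.05e-6 / 0.45 = 4.556e-6 mol.
Fraction absorbed: 1 − 10^(−0.498) = 0.6823.
Incident photons needed: 4.556e-6 / 0.6823 = 6.677e-6 mol.
Photon energy: hc/λ = 5.596e-19 J; per mole, 3.370e5 J mol⁻¹.
Energy required: 6.677e-6 × 3.370e5 = 2.250 J.
Time: 2.250 J / 0.000536 W = 4200 s.

t ≈ 4200 s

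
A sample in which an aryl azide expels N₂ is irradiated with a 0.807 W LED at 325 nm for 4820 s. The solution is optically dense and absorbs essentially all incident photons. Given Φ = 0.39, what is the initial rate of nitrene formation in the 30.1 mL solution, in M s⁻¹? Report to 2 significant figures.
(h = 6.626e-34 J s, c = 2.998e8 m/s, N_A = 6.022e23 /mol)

2.8e-5 M s⁻¹

Photon energy at 325 nm: hc/λ = (6.626e-34)(2.998e8)/(325e-9) = 6.112e-19 J.
Energy delivered: (0.807 W)(4820 s) = 3890 J.
Photons incident: 3890 / 6.112e-19 = 6.365e21, i.e. 6.365e21/6.022e23 = 0.01057 mol.
Product formed: 0.39 × 0.01057 = 0.004122 mol.
Rate: 0.004122 mol / (4820 s × 0.0301 L) = 2.8e-5 M s⁻¹.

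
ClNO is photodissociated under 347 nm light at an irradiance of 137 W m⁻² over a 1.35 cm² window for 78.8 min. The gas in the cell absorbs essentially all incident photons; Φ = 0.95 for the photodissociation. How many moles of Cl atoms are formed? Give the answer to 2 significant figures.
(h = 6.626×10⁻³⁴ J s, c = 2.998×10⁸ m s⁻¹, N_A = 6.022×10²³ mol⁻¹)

Photon energy at 347 nm: hc/λ = (6.626×10⁻³⁴)(2.998×10⁸)/(347×10⁻⁹) = 5.725×10⁻¹⁹ J.
Energy delivered: (137 W m⁻²)(1.35×10⁻⁴ m²)(4728 s) = 87.44 J.
Photons incident: 87.44 / 5.725×10⁻¹⁹ = 1.527×10²⁰, i.e. 1.527×10²⁰/6.022×10²³ = 2.536×10⁻⁴ mol.
Product: Φ × n_abs = 0.95 × 2.536×10⁻⁴ = 2.409×10⁻⁴ mol.

2.4×10⁻⁴ mol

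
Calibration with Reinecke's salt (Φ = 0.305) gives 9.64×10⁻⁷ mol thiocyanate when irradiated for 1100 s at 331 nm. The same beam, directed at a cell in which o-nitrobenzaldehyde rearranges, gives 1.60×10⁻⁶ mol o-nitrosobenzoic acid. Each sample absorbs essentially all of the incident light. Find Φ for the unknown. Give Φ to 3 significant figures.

Φ = 0.506

Photons absorbed by the actinometer: 9.64×10⁻⁷ / 0.305 = 3.161×10⁻⁶ mol.
Φ(unknown) = 1.60×10⁻⁶ / 3.161×10⁻⁶ = 0.506.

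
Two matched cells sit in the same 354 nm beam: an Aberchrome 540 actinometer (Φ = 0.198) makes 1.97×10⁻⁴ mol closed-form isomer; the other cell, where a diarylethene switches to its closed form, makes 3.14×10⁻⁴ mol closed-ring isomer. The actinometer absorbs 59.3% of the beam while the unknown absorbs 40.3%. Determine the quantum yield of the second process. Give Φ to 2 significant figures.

Photons absorbed by the actinometer: 1.97×10⁻⁴ / 0.198 = 9.949×10⁻⁴ mol.
Incident flux: 9.949×10⁻⁴ / 0.593 = 0.001678 einstein.
Absorbed by unknown: 0.403 × 0.001678 = 6.762×10⁻⁴ mol.
Φ(unknown) = 3.14×10⁻⁴ / 6.762×10⁻⁴ = 0.46.

Φ = 0.46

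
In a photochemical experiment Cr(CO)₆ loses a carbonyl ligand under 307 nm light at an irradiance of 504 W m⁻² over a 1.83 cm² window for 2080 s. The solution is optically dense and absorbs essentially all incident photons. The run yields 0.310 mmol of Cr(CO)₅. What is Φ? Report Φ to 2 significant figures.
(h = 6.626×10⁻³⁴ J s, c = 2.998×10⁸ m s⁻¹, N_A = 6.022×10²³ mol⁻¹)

Product: 0.310 mmol = 3.10×10⁻⁴ mol.
Photon energy at 307 nm: hc/λ = (6.626×10⁻³⁴)(2.998×10⁸)/(307×10⁻⁹) = 6.471×10⁻¹⁹ J.
Energy delivered: (504 W m⁻²)(1.83×10⁻⁴ m²)(2080 s) = 191.8 J.
Photons incident: 191.8 / 6.471×10⁻¹⁹ = 2.964×10²⁰, i.e. 2.964×10²⁰/6.022×10²³ = 4.922×10⁻⁴ mol.
Φ = 3.10×10⁻⁴ mol / 4.922×10⁻⁴ mol photons = 0.63.

Φ = 0.63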